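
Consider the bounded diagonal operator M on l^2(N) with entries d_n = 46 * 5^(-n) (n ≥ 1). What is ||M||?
||M|| = 46/5 (attained at n = 1)

For M diagonal, ||M|| = sup_n |d_n|. The sequence d_n = 46 * 5^(-n) is positive and strictly decreasing (ratio 5^(-1) < 1), so the supremum is d_1 = 46/5. Hence ||M|| = 46/5.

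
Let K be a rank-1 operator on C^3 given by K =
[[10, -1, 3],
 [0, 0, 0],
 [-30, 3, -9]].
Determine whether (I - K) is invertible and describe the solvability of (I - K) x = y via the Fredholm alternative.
(I - K) is singular (det(I - K) = 0, i.e. 1 ∈ sigma(K)). (I - K) x = y is solvable iff y ⊥ ker((I - K)^*) = span{(10, -1, 3)}, i.e. iff 10y_1 - y_2 + 3y_3 = 0. When solvable, the solutions are x = y + c·(1, 0, -3), c arbitrary (ker(I - K) = span{(1, 0, -3)}, dimension 1).

K has rank 1, so it is an outer product K = u v^T: every row of K is a multiple of one row vector. Reading off the entries, u = (1, 0, -3) and v = (10, -1, 3) (row i of K equals u_i·v^T). A rank-one matrix u v^T satisfies K u = u (v·u) and kills the (2)-dimensional subspace v^⊥, so its characteristic polynomial is lambda^2 (lambda - v·u) with v·u = tr K = 1. Hence the eigenvalues of I - K are 1 (multiplicity 2) and 1 - (1) = 0, so det(I - K) = 0. (Direct check: I - K =
[[-9, 1, -3],
 [0, 1, 0],
 [30, -3, 10]]
has determinant 0.) So 1 is an eigenvalue of K and (I - K) is not invertible. The finite-dimensional Fredholm alternative says: either (I - K) is invertible, or ker(I - K) ≠ {0} and then range(I - K) = ker((I - K)^*)^⊥, with dim ker(I - K) = dim ker((I - K)^*). We are in the second case, so we need both kernels. Kernel of I - K: (I - K) u = u - u (v·u) = u - u = 0, so ker(I - K) = span{u} = span{(1, 0, -3)} (it is exactly 1-dimensional because rank(I - K) = 2). Kernel of the adjoint: K is real, so (I - K)^* = I - K^T = I - v u^T, and (I - v u^T) v = v - v (u·v) = 0; hence ker((I - K)^*) = span{v} = span{(10, -1, 3)}. Therefore (I - K) x = y is solvable iff <y, v> = 0, i.e. iff 10y_1 - y_2 + 3y_3 = 0. When this holds, K y = u (v·y) = 0, so (I - K) y = y and x = y is a particular solution; the full solution set is the line x = y + c·u = y + c·(1, 0, -3), c ∈ C.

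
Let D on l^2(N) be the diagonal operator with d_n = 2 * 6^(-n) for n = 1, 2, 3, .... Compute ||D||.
||D|| = 1/3 (attained at n = 1)

For D diagonal, ||D|| = sup_n |d_n|. The sequence d_n = 2 * 6^(-n) is positive and strictly decreasing (ratio 6^(-1) < 1), so the supremum is d_1 = 2/6 = 1/3. Hence ||D|| = 1/3.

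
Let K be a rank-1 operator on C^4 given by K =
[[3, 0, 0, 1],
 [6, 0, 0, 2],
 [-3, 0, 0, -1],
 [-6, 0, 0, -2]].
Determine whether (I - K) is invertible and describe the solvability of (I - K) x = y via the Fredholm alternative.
(I - K) is singular (det(I - K) = 0, i.e. 1 ∈ sigma(K)). (I - K) x = y is solvable iff y ⊥ ker((I - K)^*) = span{(-3, 0, 0, -1)}, i.e. iff -3y_1 - y_4 = 0. When solvable, the solutions are x = y + c·(-1, -2, 1, 2), c arbitrary (ker(I - K) = span{(-1, -2, 1, 2)}, dimension 1).

K has rank 1, so it is an outer product K = u v^T: every row of K is a multiple of one row vector. Reading off the entries, u = (-1, -2, 1, 2) and v = (-3, 0, 0, -1) (row i of K equals u_i·v^T). A rank-one matrix u v^T satisfies K u = u (v·u) and kills the (3)-dimensional subspace v^⊥, so its characteristic polynomial is lambda^3 (lambda - v·u) with v·u = tr K = 1. Hence the eigenvalues of I - K are 1 (multiplicity 3) and 1 - (1) = 0, so det(I - K) = 0. (Direct check: I - K =
[[-2, 0, 0, -1],
 [-6, 1, 0, -2],
 [3, 0, 1, 1],
 [6, 0, 0, 3]]
has determinant 0.) So 1 is an eigenvalue of K and (I - K) is not invertible. The finite-dimensional Fredholm alternative says: either (I - K) is invertible, or ker(I - K) ≠ {0} and then range(I - K) = ker((I - K)^*)^⊥, with dim ker(I - K) = dim ker((I - K)^*). We are in the second case, so we need both kernels. Kernel of I - K: (I - K) u = u - u (v·u) = u - u = 0, so ker(I - K) = span{u} = span{(-1, -2, 1, 2)} (it is exactly 1-dimensional because rank(I - K) = 3). Kernel of the adjoint: K is real, so (I - K)^* = I - K^T = I - v u^T, and (I - v u^T) v = v - v (u·v) = 0; hence ker((I - K)^*) = span{v} = span{(-3, 0, 0, -1)}. Therefore (I - K) x = y is solvable iff <y, v> = 0, i.e. iff -3y_1 - y_4 = 0. When this holds, K y = u (v·y) = 0, so (I - K) y = y and x = y is a particular solution; the full solution set is the line x = y + c·u = y + c·(-1, -2, 1, 2), c ∈ C.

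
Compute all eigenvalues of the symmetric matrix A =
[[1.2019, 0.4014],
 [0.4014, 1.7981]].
sigma(A) ≈ {1, 2}

A is real symmetric, so its spectrum consists of real eigenvalues. Expanding the characteristic polynomial of the displayed matrix gives
  det(λ I - A) = p(λ) = λ^2 + (-3)λ + (2).
Solving p(λ) = 0 yields eigenvalues ≈ 1, 2. (A is shown rounded to 4 decimals, so these recover the underlying integer eigenvalues to within that precision.)
Verification: the trace of A = 3 equals the sum of eigenvalues 3, and det(A) ≈ 2.0000 matches the eigenvalue product 2.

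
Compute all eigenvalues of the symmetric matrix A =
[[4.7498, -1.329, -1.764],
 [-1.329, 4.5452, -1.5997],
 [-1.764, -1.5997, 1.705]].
sigma(A) ≈ {0, 5, 6}

A is real symmetric, so its spectrum consists of real eigenvalues. Expanding the characteristic polynomial of the displayed matrix gives
  det(λ I - A) = p(λ) = λ^3 + (-11)λ^2 + (30)λ + (0.0013).
Solving p(λ) = 0 yields eigenvalues ≈ 0, 5, 6. (A is shown rounded to 4 decimals, so these recover the underlying integer eigenvalues to within that precision.)
Verification: the trace of A = 11 equals the sum of eigenvalues 11, and det(A) ≈ -0.0013 matches the eigenvalue product 0.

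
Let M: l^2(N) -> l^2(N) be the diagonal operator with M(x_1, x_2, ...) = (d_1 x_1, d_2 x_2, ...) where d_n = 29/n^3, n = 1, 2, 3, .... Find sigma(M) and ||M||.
sigma(M) = {29/n^3 : n ≥ 1} ∪ {0}; ||M|| = 29

A bounded diagonal operator on l^2 with diagonal entries d_n has spectrum equal to the closure of {d_n : n ≥ 1}: every d_n is an eigenvalue (with eigenvector e_n), so {d_n} ⊂ sigma(M); the spectrum is closed, so its closure is too; and for lambda not in the closure, (M - lambda I) has bounded inverse (the diagonal entries 1/(d_n - lambda) are bounded). For our sequence d_n = 29/n^3, n = 1, 2, 3, ...:
  - {d_n} = {29/n^3 : n ≥ 1}; the only limit point is 0
  - closure = {29/n^3 : n ≥ 1} ∪ {0}
For the norm: a diagonal operator has ||M|| = sup_n |d_n|. Here d_n = 29/n^3 is positive and decreasing, so sup_n |d_n| = d_1 = 29. So ||M|| = 29.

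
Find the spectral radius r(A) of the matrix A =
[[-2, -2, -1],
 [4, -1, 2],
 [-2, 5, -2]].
r(A) ≈ 4.603

The eigenvalues of A are the roots of its characteristic polynomial. With M = A (coefficients from the trace, the sum of principal 2x2 minors, and det A):
  p(λ) = det(λ I - M) = λ^3 + 5λ^2 + 4λ + 10.
No integer candidate from the rational root theorem (±divisors of 10) is a root, so the roots are irrational. The cubic discriminant is Δ = -3956 < 0, so there is one real root and a complex-conjugate pair. p(-5) = -10 and p(-4) = 10 have opposite signs, so a root lies in (-5, -4); Newton's method refines it to λ ≈ -4.603. Dividing out (λ - (-4.603)) leaves approximately λ^2 + 0.397λ + 2.1725. For λ^2 + 0.397λ + 2.1725 the discriminant is -8.5324. It is negative, so the remaining roots are the complex-conjugate pair λ ≈ -0.1985 ± 1.4605i. Their product equals the constant term, so |λ|^2 ≈ 2.1725 and |λ| ≈ 1.4739.
Thus the eigenvalues (to 4 decimals) are -4.603 (modulus 4.603); -0.1985 ± 1.4605i (modulus 1.4739). The spectral radius is the largest modulus: r(A) ≈ 4.603. (Cross-check: r(A) ≤ ||A||_2 ≈ 6.7143; equality holds whenever A is normal, though it can also hold for some non-normal A.)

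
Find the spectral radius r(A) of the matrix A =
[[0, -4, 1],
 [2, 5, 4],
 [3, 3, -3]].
r(A) ≈ 5.2089

The eigenvalues of A are the roots of its characteristic polynomial. With M = A (coefficients from the trace, the sum of principal 2x2 minors, and det A):
  p(λ) = det(λ I - M) = λ^3 - 2λ^2 - 22λ + 81.
No integer candidate from the rational root theorem (±divisors of 81) is a root, so the roots are irrational. The cubic discriminant is Δ = -65875 < 0, so there is one real root and a complex-conjugate pair. p(-6) = -75 and p(-5) = 16 have opposite signs, so a root lies in (-6, -5); Newton's method refines it to λ ≈ -5.2089. Dividing out (λ - (-5.2089)) leaves approximately λ^2 - 7.2089λ + 15.5503. For λ^2 - 7.2089λ + 15.5503 the discriminant is -10.2332. It is negative, so the remaining roots are the complex-conjugate pair λ ≈ 3.6044 ± 1.5995i. Their product equals the constant term, so |λ|^2 ≈ 15.5503 and |λ| ≈ 3.9434.
Thus the eigenvalues (to 4 decimals) are -5.2089 (modulus 5.2089); 3.6044 ± 1.5995i (modulus 3.9434). The spectral radius is the largest modulus: r(A) ≈ 5.2089. (Cross-check: r(A) ≤ ||A||_2 ≈ 7.69; equality holds whenever A is normal, though it can also hold for some non-normal A.)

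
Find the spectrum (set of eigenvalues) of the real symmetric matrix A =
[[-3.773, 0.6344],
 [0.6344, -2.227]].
sigma(A) ≈ {-4, -2}

A is real symmetric, so its spectrum consists of real eigenvalues. Expanding the characteristic polynomial of the displayed matrix gives
  det(λ I - A) = p(λ) = λ^2 + (6)λ + (8).
Solving p(λ) = 0 yields eigenvalues ≈ -4, -2. (A is shown rounded to 4 decimals, so these recover the underlying integer eigenvalues to within that precision.)
Verification: the trace of A = -6 equals the sum of eigenvalues -6, and det(A) ≈ 8.0000 matches the eigenvalue product 8.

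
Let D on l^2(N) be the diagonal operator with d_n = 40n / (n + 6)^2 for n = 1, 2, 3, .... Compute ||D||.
||D|| = 5/3 (attained at n = 6)

For D diagonal, ||D|| = sup_n |d_n|. Treat f(x) = 40x / (x + 6)^2 for real x > 0. By the quotient rule, f'(x) = 40(6 - x)/(x + 6)^3, which is positive for x < 6 and negative for x > 6. So f has a unique maximum at x = 6, and since 6 is a positive integer, the supremum over n ≥ 1 is attained at n = 6: d_6 = 40·6/(6 + 6)^2 = 40·6/144 = 5/3. Hence ||D|| = 5/3.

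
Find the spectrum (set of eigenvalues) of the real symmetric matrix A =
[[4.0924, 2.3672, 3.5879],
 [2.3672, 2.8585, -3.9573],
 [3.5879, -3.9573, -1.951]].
sigma(A) ≈ {-6, 5, 6}

A is real symmetric, so its spectrum consists of real eigenvalues. Expanding the characteristic polynomial of the displayed matrix gives
  det(λ I - A) = p(λ) = λ^3 + (-5)λ^2 + (-36)λ + (179.9967).
Solving p(λ) = 0 yields eigenvalues ≈ -6, 5, 6. (A is shown rounded to 4 decimals, so these recover the underlying integer eigenvalues to within that precision.)
Verification: the trace of A = 5 equals the sum of eigenvalues 5, and det(A) ≈ -179.9967 matches the eigenvalue product -180.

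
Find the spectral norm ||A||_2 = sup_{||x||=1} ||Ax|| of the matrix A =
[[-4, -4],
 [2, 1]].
||A||_2 = sqrt((37 + sqrt(1305))/2) ≈ 6.0467 (= sqrt(largest eigenvalue of A^T A))

||A||_2 = sigma_max(A) = sqrt(lambda_max(A^T A)). Form the symmetric matrix M = A^T A =
[[20, 18],
 [18, 17]].
Its characteristic polynomial (trace, determinant of M give the coefficients) is
  p(λ) = det(λ I - M) = λ^2 - 37λ + 16.
For λ^2 - 37λ + 16 the discriminant is 1305. It is nonnegative but not a perfect square, so the roots are real and irrational: λ = (37 ± sqrt(1305))/2 ≈ 36.5624, 0.4376.
So the eigenvalues of A^T A are ≈ 0.4376, 36.5624 (all ≥ 0, as they must be for A^T A). The largest is λ_max = (37 + sqrt(1305))/2 ≈ 36.5624, hence ||A||_2 = sqrt(λ_max) = sqrt((37 + sqrt(1305))/2) ≈ 6.0467.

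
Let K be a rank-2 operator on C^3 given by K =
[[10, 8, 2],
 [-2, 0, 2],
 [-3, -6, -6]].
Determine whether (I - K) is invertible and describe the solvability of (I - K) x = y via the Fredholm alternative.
(I - K) is invertible (det(I - K) = -29 ≠ 0), so for every y in C^3 the equation (I - K) x = y has a unique solution.

K has rank 2 and factors as K = U V^T = u1 v1^T + u2 v2^T with u1 = (-3, 1, 0), v1 = (-3, -2, 0), u2 = (-1, -1, 3), v2 = (-1, -2, -2) (multiplying out reproduces the displayed K). The nonzero eigenvalues of U V^T coincide with those of the 2 x 2 matrix G = V^T U = [[v1·u1, v1·u2], [v2·u1, v2·u2]] = [[7, 5], [1, -3]], and by the Sylvester determinant identity det(I_3 - U V^T) = det(I_2 - V^T U) = det([[-6, -5], [-1, 4]]) = (-6)(4) - (-5)(-1) = -29. (Direct check: I - K =
[[-9, -8, -2],
 [2, 1, -2],
 [3, 6, 7]]
has determinant -29.) The finite-dimensional Fredholm alternative says: either (I - K) is invertible, or ker(I - K) ≠ {0} and then range(I - K) = ker((I - K)^*)^⊥, with dim ker(I - K) = dim ker((I - K)^*). Since det(I - K) ≠ 0, 1 is not an eigenvalue of K and ker(I - K) = {0}, so we are in the first case: for every y there is a unique x = (I - K)^(-1) y. (Explicitly, by the Woodbury identity, (I - U V^T)^(-1) = I + U (I_2 - G)^(-1) V^T.)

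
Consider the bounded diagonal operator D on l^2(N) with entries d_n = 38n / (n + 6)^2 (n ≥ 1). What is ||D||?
||D|| = 19/12 (attained at n = 6)

For D diagonal, ||D|| = sup_n |d_n|. Treat f(x) = 38x / (x + 6)^2 for real x > 0. By the quotient rule, f'(x) = 38(6 - x)/(x + 6)^3, which is positive for x < 6 and negative for x > 6. So f has a unique maximum at x = 6, and since 6 is a positive integer, the supremum over n ≥ 1 is attained at n = 6: d_6 = 38·6/(6 + 6)^2 = 38·6/144 = 19/12. Hence ||D|| = 19/12.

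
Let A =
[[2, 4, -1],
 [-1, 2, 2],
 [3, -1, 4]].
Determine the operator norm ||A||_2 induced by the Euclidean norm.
||A||_2 ≈ 5.1826 (= sqrt(largest eigenvalue of A^T A))

||A||_2 = sigma_max(A) = sqrt(lambda_max(A^T A)). Form the symmetric matrix M = A^T A =
[[14, 3, 8],
 [3, 21, -4],
 [8, -4, 21]].
Its characteristic polynomial (trace, sum of principal 2x2 minors, determinant of M give the coefficients) is
  p(λ) = det(λ I - M) = λ^3 - 56λ^2 + 940λ - 4225.
No integer candidate from the rational root theorem (±divisors of 4225) is a root, so the roots are irrational. The cubic discriminant is Δ = 2028325 > 0, so there are three distinct real roots. p(7) = -46 and p(8) = 223 have opposite signs, so a root lies in (7, 8); Newton's method refines it to λ ≈ 7.1546. p(21) = 80 and p(22) = -1 have opposite signs, so a root lies in (21, 22); Newton's method refines it to λ ≈ 21.9861. p(26) = -65 and p(27) = 14 have opposite signs, so a root lies in (26, 27); Newton's method refines it to λ ≈ 26.8593. Check (Vieta): the three roots sum to 56, matching tr M = 56.
So the eigenvalues of A^T A are ≈ 7.1546, 21.9861, 26.8593 (all ≥ 0, as they must be for A^T A). The largest is λ_max ≈ 26.8593, hence ||A||_2 = sqrt(λ_max) ≈ 5.1826.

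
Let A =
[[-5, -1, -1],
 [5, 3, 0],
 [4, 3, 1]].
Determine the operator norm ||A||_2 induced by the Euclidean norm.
||A||_2 ≈ 9.1319 (= sqrt(largest eigenvalue of A^T A))

||A||_2 = sigma_max(A) = sqrt(lambda_max(A^T A)). Form the symmetric matrix M = A^T A =
[[66, 32, 9],
 [32, 19, 4],
 [9, 4, 2]].
Its characteristic polynomial (trace, sum of principal 2x2 minors, determinant of M give the coefficients) is
  p(λ) = det(λ I - M) = λ^3 - 87λ^2 + 303λ - 169.
No integer candidate from the rational root theorem (±divisors of 169) is a root, so the roots are irrational. The cubic discriminant is Δ = 217900800 > 0, so there are three distinct real roots. p(0) = -169 and p(1) = 48 have opposite signs, so a root lies in (0, 1); Newton's method refines it to λ ≈ 0.6956. p(2) = 97 and p(3) = -16 have opposite signs, so a root lies in (2, 3); Newton's method refines it to λ ≈ 2.9136. p(83) = -2576 and p(84) = 4115 have opposite signs, so a root lies in (83, 84); Newton's method refines it to λ ≈ 83.3908. Check (Vieta): the three roots sum to 87, matching tr M = 87.
So the eigenvalues of A^T A are ≈ 0.6956, 2.9136, 83.3908 (all ≥ 0, as they must be for A^T A). The largest is λ_max ≈ 83.3908, hence ||A||_2 = sqrt(λ_max) ≈ 9.1319.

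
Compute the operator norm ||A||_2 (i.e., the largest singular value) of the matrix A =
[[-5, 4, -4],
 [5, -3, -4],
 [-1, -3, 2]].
||A||_2 ≈ 8.7254 (= sqrt(largest eigenvalue of A^T A))

||A||_2 = sigma_max(A) = sqrt(lambda_max(A^T A)). Form the symmetric matrix M = A^T A =
[[51, -32, -2],
 [-32, 34, -10],
 [-2, -10, 36]].
Its characteristic polynomial (trace, sum of principal 2x2 minors, determinant of M give the coefficients) is
  p(λ) = det(λ I - M) = λ^3 - 121λ^2 + 3666λ - 19044.
No integer candidate from the rational root theorem (±divisors of 19044) is a root, so the roots are irrational. The cubic discriminant is Δ = 7005995316 > 0, so there are three distinct real roots. p(6) = -1188 and p(7) = 1032 have opposite signs, so a root lies in (6, 7); Newton's method refines it to λ ≈ 6.5237. p(38) = 412 and p(39) = -792 have opposite signs, so a root lies in (38, 39); Newton's method refines it to λ ≈ 38.3433. p(76) = -348 and p(77) = 2362 have opposite signs, so a root lies in (76, 77); Newton's method refines it to λ ≈ 76.133. Check (Vieta): the three roots sum to 121, matching tr M = 121.
So the eigenvalues of A^T A are ≈ 6.5237, 38.3433, 76.133 (all ≥ 0, as they must be for A^T A). The largest is λ_max ≈ 76.133, hence ||A||_2 = sqrt(λ_max) ≈ 8.7254.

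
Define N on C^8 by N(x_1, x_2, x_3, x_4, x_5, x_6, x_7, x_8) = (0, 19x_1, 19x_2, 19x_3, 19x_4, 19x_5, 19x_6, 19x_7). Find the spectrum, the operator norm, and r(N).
sigma(N) = {0}; ||N|| = 19; r(N) = 0. (N is nilpotent with N^8 = 0.)

On C^8, N is a strictly lower-triangular matrix with 19 on the subdiagonal and zeros elsewhere, so its characteristic polynomial is lambda^8 and every eigenvalue is 0: sigma(N) = {0}. For the operator norm, N e_i = 19e_{i+1} for i = 1, ..., 7 and N e_8 = 0, so the singular values of N are 19 (with multiplicity 7) and 0; hence ||N|| = 19. The spectral radius r(N) = max|lambda| = 0. Note ||N|| > r(N) — characteristic of non-normal nilpotent operators. Indeed N^8 = 0.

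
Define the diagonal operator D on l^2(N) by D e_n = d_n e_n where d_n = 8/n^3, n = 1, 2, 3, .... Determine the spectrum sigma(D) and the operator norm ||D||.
sigma(D) = {8/n^3 : n ≥ 1} ∪ {0}; ||D|| = 8

A bounded diagonal operator on l^2 with diagonal entries d_n has spectrum equal to the closure of {d_n : n ≥ 1}: every d_n is an eigenvalue (with eigenvector e_n), so {d_n} ⊂ sigma(D); the spectrum is closed, so its closure is too; and for lambda not in the closure, (D - lambda I) has bounded inverse (the diagonal entries 1/(d_n - lambda) are bounded). For our sequence d_n = 8/n^3, n = 1, 2, 3, ...:
  - {d_n} = {8/n^3 : n ≥ 1}; the only limit point is 0
  - closure = {8/n^3 : n ≥ 1} ∪ {0}
For the norm: a diagonal operator has ||D|| = sup_n |d_n|. Here d_n = 8/n^3 is positive and decreasing, so sup_n |d_n| = d_1 = 8. So ||D|| = 8.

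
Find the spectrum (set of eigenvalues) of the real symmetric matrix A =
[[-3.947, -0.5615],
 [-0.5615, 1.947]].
sigma(A) ≈ {-4, 2}

A is real symmetric, so its spectrum consists of real eigenvalues. Expanding the characteristic polynomial of the displayed matrix gives
  det(λ I - A) = p(λ) = λ^2 + (2)λ + (-8).
Solving p(λ) = 0 yields eigenvalues ≈ -4, 2. (A is shown rounded to 4 decimals, so these recover the underlying integer eigenvalues to within that precision.)
Verification: the trace of A = -2 equals the sum of eigenvalues -2, and det(A) ≈ -8.0001 matches the eigenvalue product -8.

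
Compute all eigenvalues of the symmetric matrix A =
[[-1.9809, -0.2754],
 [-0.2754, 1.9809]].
sigma(A) ≈ {-2, 2}

A is real symmetric, so its spectrum consists of real eigenvalues. Expanding the characteristic polynomial of the displayed matrix gives
  det(λ I - A) = p(λ) = λ^2 + (0)λ + (-4).
Solving p(λ) = 0 yields eigenvalues ≈ -2, 2. (A is shown rounded to 4 decimals, so these recover the underlying integer eigenvalues to within that precision.)
Verification: the trace of A = 0 equals the sum of eigenvalues 0, and det(A) ≈ -3.9998 matches the eigenvalue product -4.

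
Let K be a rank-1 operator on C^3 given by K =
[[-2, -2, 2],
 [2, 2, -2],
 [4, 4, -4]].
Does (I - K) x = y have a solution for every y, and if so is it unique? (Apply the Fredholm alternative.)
(I - K) is invertible (det(I - K) = 5 ≠ 0), so for every y in C^3 the equation (I - K) x = y has a unique solution.

K has rank 1, so it is an outer product K = u v^T: every row of K is a multiple of one row vector. Reading off the entries, u = (-1, 1, 2) and v = (2, 2, -2) (row i of K equals u_i·v^T). A rank-one matrix u v^T satisfies K u = u (v·u) and kills the (2)-dimensional subspace v^⊥, so its characteristic polynomial is lambda^2 (lambda - v·u) with v·u = tr K = -4. Hence the eigenvalues of I - K are 1 (multiplicity 2) and 1 - (-4) = 5, so det(I - K) = 5. (Direct check: I - K =
[[3, 2, -2],
 [-2, -1, 2],
 [-4, -4, 5]]
has determinant 5.) The finite-dimensional Fredholm alternative says: either (I - K) is invertible, or ker(I - K) ≠ {0} and then range(I - K) = ker((I - K)^*)^⊥, with dim ker(I - K) = dim ker((I - K)^*). Since det(I - K) ≠ 0, 1 is not an eigenvalue of K and ker(I - K) = {0}, so we are in the first case: for every y there is a unique x = (I - K)^(-1) y. Explicitly, by the Sherman–Morrison formula, (I - u v^T)^(-1) = I + u v^T/(1 - v·u), i.e. (I - K)^(-1) = I + K/(5).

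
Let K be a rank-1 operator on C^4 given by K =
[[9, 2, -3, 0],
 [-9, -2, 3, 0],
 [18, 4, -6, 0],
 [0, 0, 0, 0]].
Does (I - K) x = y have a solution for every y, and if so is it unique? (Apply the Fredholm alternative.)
(I - K) is singular (det(I - K) = 0, i.e. 1 ∈ sigma(K)). (I - K) x = y is solvable iff y ⊥ ker((I - K)^*) = span{(9, 2, -3, 0)}, i.e. iff 9y_1 + 2y_2 - 3y_3 = 0. When solvable, the solutions are x = y + c·(1, -1, 2, 0), c arbitrary (ker(I - K) = span{(1, -1, 2, 0)}, dimension 1).

K has rank 1, so it is an outer product K = u v^T: every row of K is a multiple of one row vector. Reading off the entries, u = (1, -1, 2, 0) and v = (9, 2, -3, 0) (row i of K equals u_i·v^T). A rank-one matrix u v^T satisfies K u = u (v·u) and kills the (3)-dimensional subspace v^⊥, so its characteristic polynomial is lambda^3 (lambda - v·u) with v·u = tr K = 1. Hence the eigenvalues of I - K are 1 (multiplicity 3) and 1 - (1) = 0, so det(I - K) = 0. (Direct check: I - K =
[[-8, -2, 3, 0],
 [9, 3, -3, 0],
 [-18, -4, 7, 0],
 [0, 0, 0, 1]]
has determinant 0.) So 1 is an eigenvalue of K and (I - K) is not invertible. The finite-dimensional Fredholm alternative says: either (I - K) is invertible, or ker(I - K) ≠ {0} and then range(I - K) = ker((I - K)^*)^⊥, with dim ker(I - K) = dim ker((I - K)^*). We are in the second case, so we need both kernels. Kernel of I - K: (I - K) u = u - u (v·u) = u - u = 0, so ker(I - K) = span{u} = span{(1, -1, 2, 0)} (it is exactly 1-dimensional because rank(I - K) = 3). Kernel of the adjoint: K is real, so (I - K)^* = I - K^T = I - v u^T, and (I - v u^T) v = v - v (u·v) = 0; hence ker((I - K)^*) = span{v} = span{(9, 2, -3, 0)}. Therefore (I - K) x = y is solvable iff <y, v> = 0, i.e. iff 9y_1 + 2y_2 - 3y_3 = 0. When this holds, K y = u (v·y) = 0, so (I - K) y = y and x = y is a particular solution; the full solution set is the line x = y + c·u = y + c·(1, -1, 2, 0), c ∈ C.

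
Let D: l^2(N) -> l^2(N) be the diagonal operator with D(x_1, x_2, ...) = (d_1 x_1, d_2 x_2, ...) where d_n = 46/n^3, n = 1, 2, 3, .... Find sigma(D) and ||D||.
sigma(D) = {46/n^3 : n ≥ 1} ∪ {0}; ||D|| = 46

A bounded diagonal operator on l^2 with diagonal entries d_n has spectrum equal to the closure of {d_n : n ≥ 1}: every d_n is an eigenvalue (with eigenvector e_n), so {d_n} ⊂ sigma(D); the spectrum is closed, so its closure is too; and for lambda not in the closure, (D - lambda I) has bounded inverse (the diagonal entries 1/(d_n - lambda) are bounded). For our sequence d_n = 46/n^3, n = 1, 2, 3, ...:
  - {d_n} = {46/n^3 : n ≥ 1}; the only limit point is 0
  - closure = {46/n^3 : n ≥ 1} ∪ {0}
For the norm: a diagonal operator has ||D|| = sup_n |d_n|. Here d_n = 46/n^3 is positive and decreasing, so sup_n |d_n| = d_1 = 46. So ||D|| = 46.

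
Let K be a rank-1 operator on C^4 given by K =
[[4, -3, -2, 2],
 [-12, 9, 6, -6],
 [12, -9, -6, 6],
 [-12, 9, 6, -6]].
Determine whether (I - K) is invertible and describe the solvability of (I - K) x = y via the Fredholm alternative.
(I - K) is singular (det(I - K) = 0, i.e. 1 ∈ sigma(K)). (I - K) x = y is solvable iff y ⊥ ker((I - K)^*) = span{(4, -3, -2, 2)}, i.e. iff 4y_1 - 3y_2 - 2y_3 + 2y_4 = 0. When solvable, the solutions are x = y + c·(1, -3, 3, -3), c arbitrary (ker(I - K) = span{(1, -3, 3, -3)}, dimension 1).

K has rank 1, so it is an outer product K = u v^T: every row of K is a multiple of one row vector. Reading off the entries, u = (1, -3, 3, -3) and v = (4, -3, -2, 2) (row i of K equals u_i·v^T). A rank-one matrix u v^T satisfies K u = u (v·u) and kills the (3)-dimensional subspace v^⊥, so its characteristic polynomial is lambda^3 (lambda - v·u) with v·u = tr K = 1. Hence the eigenvalues of I - K are 1 (multiplicity 3) and 1 - (1) = 0, so det(I - K) = 0. (Direct check: I - K =
[[-3, 3, 2, -2],
 [12, -8, -6, 6],
 [-12, 9, 7, -6],
 [12, -9, -6, 7]]
has determinant 0.) So 1 is an eigenvalue of K and (I - K) is not invertible. The finite-dimensional Fredholm alternative says: either (I - K) is invertible, or ker(I - K) ≠ {0} and then range(I - K) = ker((I - K)^*)^⊥, with dim ker(I - K) = dim ker((I - K)^*). We are in the second case, so we need both kernels. Kernel of I - K: (I - K) u = u - u (v·u) = u - u = 0, so ker(I - K) = span{u} = span{(1, -3, 3, -3)} (it is exactly 1-dimensional because rank(I - K) = 3). Kernel of the adjoint: K is real, so (I - K)^* = I - K^T = I - v u^T, and (I - v u^T) v = v - v (u·v) = 0; hence ker((I - K)^*) = span{v} = span{(4, -3, -2, 2)}. Therefore (I - K) x = y is solvable iff <y, v> = 0, i.e. iff 4y_1 - 3y_2 - 2y_3 + 2y_4 = 0. When this holds, K y = u (v·y) = 0, so (I - K) y = y and x = y is a particular solution; the full solution set is the line x = y + c·u = y + c·(1, -3, 3, -3), c ∈ C.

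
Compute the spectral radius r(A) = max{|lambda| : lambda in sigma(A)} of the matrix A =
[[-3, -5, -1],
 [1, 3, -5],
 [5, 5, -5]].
r(A) = sqrt(40) ≈ 6.3246

The eigenvalues of A are the roots of its characteristic polynomial. With M = A (coefficients from the trace, the sum of principal 2x2 minors, and det A):
  p(λ) = det(λ I - M) = λ^3 + 5λ^2 + 26λ - 80.
By the rational root theorem any rational root is an integer divisor of 80. Testing λ = 2: p(2) = 8 + 20 + 52 - 80 = 0, so λ = 2 is a root. Dividing out (λ - 2) leaves p(λ) = (λ - 2)(λ^2 + 7λ + 40). For λ^2 + 7λ + 40 the discriminant is -111. It is negative, so the roots are the complex-conjugate pair λ = -7/2 ± (sqrt(111)/2) i ≈ -3.5 ± 5.2678i. For a conjugate pair the product of the roots equals the constant term, so |λ|^2 = 40 and |λ| = sqrt(40) ≈ 6.3246.
Thus the eigenvalues (to 4 decimals) are -3.5 ± 5.2678i (modulus 6.3246); 2 (modulus 2). The spectral radius is the largest modulus: r(A) = sqrt(40) ≈ 6.3246. (Cross-check: r(A) ≤ ||A||_2 ≈ 10.9532; equality holds whenever A is normal, though it can also hold for some non-normal A.)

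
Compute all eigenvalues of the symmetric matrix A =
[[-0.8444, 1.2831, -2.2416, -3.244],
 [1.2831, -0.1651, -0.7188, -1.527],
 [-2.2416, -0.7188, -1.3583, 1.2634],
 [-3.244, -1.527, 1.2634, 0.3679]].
sigma(A) ≈ {-4, -2, -1, 5}

A is real symmetric, so its spectrum consists of real eigenvalues. Expanding the characteristic polynomial of the displayed matrix gives
  det(λ I - A) = p(λ) = λ^4 + (2)λ^3 + (-21)λ^2 + (-61.9975)λ + (-39.9981).
Solving p(λ) = 0 yields eigenvalues ≈ -4, -2, -1, 5. (A is shown rounded to 4 decimals, so these recover the underlying integer eigenvalues to within that precision.)
Verification: the trace of A = -2 equals the sum of eigenvalues -2, and det(A) ≈ -39.9981 matches the eigenvalue product -40.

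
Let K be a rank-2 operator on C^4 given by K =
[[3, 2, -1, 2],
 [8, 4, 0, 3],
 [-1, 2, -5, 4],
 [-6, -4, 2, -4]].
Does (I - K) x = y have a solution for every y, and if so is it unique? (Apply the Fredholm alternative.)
(I - K) is invertible (det(I - K) = -29 ≠ 0), so for every y in C^4 the equation (I - K) x = y has a unique solution.

K has rank 2 and factors as K = U V^T = u1 v1^T + u2 v2^T with u1 = (-1, -3, 1, 2), v1 = (-2, 0, -2, 1), u2 = (-1, -2, -1, 2), v2 = (-1, -2, 3, -3) (multiplying out reproduces the displayed K). The nonzero eigenvalues of U V^T coincide with those of the 2 x 2 matrix G = V^T U = [[v1·u1, v1·u2], [v2·u1, v2·u2]] = [[2, 6], [4, -4]], and by the Sylvester determinant identity det(I_4 - U V^T) = det(I_2 - V^T U) = det([[-1, -6], [-4, 5]]) = (-1)(5) - (-6)(-4) = -29. (Direct check: I - K =
[[-2, -2, 1, -2],
 [-8, -3, 0, -3],
 [1, -2, 6, -4],
 [6, 4, -2, 5]]
has determinant -29.) The finite-dimensional Fredholm alternative says: either (I - K) is invertible, or ker(I - K) ≠ {0} and then range(I - K) = ker((I - K)^*)^⊥, with dim ker(I - K) = dim ker((I - K)^*). Since det(I - K) ≠ 0, 1 is not an eigenvalue of K and ker(I - K) = {0}, so we are in the first case: for every y there is a unique x = (I - K)^(-1) y. (Explicitly, by the Woodbury identity, (I - U V^T)^(-1) = I + U (I_2 - G)^(-1) V^T.)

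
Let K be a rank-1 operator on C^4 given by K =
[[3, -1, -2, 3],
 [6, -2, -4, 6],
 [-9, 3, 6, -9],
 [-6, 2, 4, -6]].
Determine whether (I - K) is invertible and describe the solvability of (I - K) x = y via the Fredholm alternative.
(I - K) is singular (det(I - K) = 0, i.e. 1 ∈ sigma(K)). (I - K) x = y is solvable iff y ⊥ ker((I - K)^*) = span{(3, -1, -2, 3)}, i.e. iff 3y_1 - y_2 - 2y_3 + 3y_4 = 0. When solvable, the solutions are x = y + c·(1, 2, -3, -2), c arbitrary (ker(I - K) = span{(1, 2, -3, -2)}, dimension 1).

K has rank 1, so it is an outer product K = u v^T: every row of K is a multiple of one row vector. Reading off the entries, u = (1, 2, -3, -2) and v = (3, -1, -2, 3) (row i of K equals u_i·v^T). A rank-one matrix u v^T satisfies K u = u (v·u) and kills the (3)-dimensional subspace v^⊥, so its characteristic polynomial is lambda^3 (lambda - v·u) with v·u = tr K = 1. Hence the eigenvalues of I - K are 1 (multiplicity 3) and 1 - (1) = 0, so det(I - K) = 0. (Direct check: I - K =
[[-2, 1, 2, -3],
 [-6, 3, 4, -6],
 [9, -3, -5, 9],
 [6, -2, -4, 7]]
has determinant 0.) So 1 is an eigenvalue of K and (I - K) is not invertible. The finite-dimensional Fredholm alternative says: either (I - K) is invertible, or ker(I - K) ≠ {0} and then range(I - K) = ker((I - K)^*)^⊥, with dim ker(I - K) = dim ker((I - K)^*). We are in the second case, so we need both kernels. Kernel of I - K: (I - K) u = u - u (v·u) = u - u = 0, so ker(I - K) = span{u} = span{(1, 2, -3, -2)} (it is exactly 1-dimensional because rank(I - K) = 3). Kernel of the adjoint: K is real, so (I - K)^* = I - K^T = I - v u^T, and (I - v u^T) v = v - v (u·v) = 0; hence ker((I - K)^*) = span{v} = span{(3, -1, -2, 3)}. Therefore (I - K) x = y is solvable iff <y, v> = 0, i.e. iff 3y_1 - y_2 - 2y_3 + 3y_4 = 0. When this holds, K y = u (v·y) = 0, so (I - K) y = y and x = y is a particular solution; the full solution set is the line x = y + c·u = y + c·(1, 2, -3, -2), c ∈ C.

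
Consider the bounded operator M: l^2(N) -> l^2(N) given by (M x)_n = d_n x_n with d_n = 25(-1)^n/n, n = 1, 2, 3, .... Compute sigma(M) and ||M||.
sigma(M) = {25(-1)^n/n : n ≥ 1} ∪ {0}; ||M|| = 25

A bounded diagonal operator on l^2 with diagonal entries d_n has spectrum equal to the closure of {d_n : n ≥ 1}: every d_n is an eigenvalue (with eigenvector e_n), so {d_n} ⊂ sigma(M); the spectrum is closed, so its closure is too; and for lambda not in the closure, (M - lambda I) has bounded inverse (the diagonal entries 1/(d_n - lambda) are bounded). For our sequence d_n = 25(-1)^n/n, n = 1, 2, 3, ...:
  - {d_n} = {25(-1)^n/n : n ≥ 1}; the only limit point is 0
  - closure = {25(-1)^n/n : n ≥ 1} ∪ {0}
For the norm: a diagonal operator has ||M|| = sup_n |d_n|. Here |d_n| = 25/n is decreasing, so sup_n |d_n| = |d_1| = 25. So ||M|| = 25.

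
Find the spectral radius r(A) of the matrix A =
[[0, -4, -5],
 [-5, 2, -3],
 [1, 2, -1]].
r(A) ≈ 5.7265

The eigenvalues of A are the roots of its characteristic polynomial. With M = A (coefficients from the trace, the sum of principal 2x2 minors, and det A):
  p(λ) = det(λ I - M) = λ^3 - λ^2 - 11λ - 92.
No integer candidate from the rational root theorem (±divisors of 92) is a root, so the roots are irrational. The cubic discriminant is Δ = -241667 < 0, so there is one real root and a complex-conjugate pair. p(5) = -47 and p(6) = 22 have opposite signs, so a root lies in (5, 6); Newton's method refines it to λ ≈ 5.7265. Dividing out (λ - (5.7265)) leaves approximately λ^2 + 4.7265λ + 16.0658. For λ^2 + 4.7265λ + 16.0658 the discriminant is -41.9238. It is negative, so the remaining roots are the complex-conjugate pair λ ≈ -2.3632 ± 3.2374i. Their product equals the constant term, so |λ|^2 ≈ 16.0658 and |λ| ≈ 4.0082.
Thus the eigenvalues (to 4 decimals) are 5.7265 (modulus 5.7265); -2.3632 ± 3.2374i (modulus 4.0082). The spectral radius is the largest modulus: r(A) ≈ 5.7265. (Cross-check: r(A) ≤ ||A||_2 ≈ 6.8329; equality holds whenever A is normal, though it can also hold for some non-normal A.)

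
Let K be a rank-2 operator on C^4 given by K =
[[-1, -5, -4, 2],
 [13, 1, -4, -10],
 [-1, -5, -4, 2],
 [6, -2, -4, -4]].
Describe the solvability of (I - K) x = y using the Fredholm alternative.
(I - K) is invertible (det(I - K) = 41 ≠ 0), so for every y in C^4 the equation (I - K) x = y has a unique solution.

K has rank 2 and factors as K = U V^T = u1 v1^T + u2 v2^T with u1 = (-2, 2, -2, 0), v1 = (2, 2, 1, -2), u2 = (-1, -3, -1, -2), v2 = (-3, 1, 2, 2) (multiplying out reproduces the displayed K). The nonzero eigenvalues of U V^T coincide with those of the 2 x 2 matrix G = V^T U = [[v1·u1, v1·u2], [v2·u1, v2·u2]] = [[-2, -5], [4, -6]], and by the Sylvester determinant identity det(I_4 - U V^T) = det(I_2 - V^T U) = det([[3, 5], [-4, 7]]) = (3)(7) - (5)(-4) = 41. (Direct check: I - K =
[[2, 5, 4, -2],
 [-13, 0, 4, 10],
 [1, 5, 5, -2],
 [-6, 2, 4, 5]]
has determinant 41.) The finite-dimensional Fredholm alternative says: either (I - K) is invertible, or ker(I - K) ≠ {0} and then range(I - K) = ker((I - K)^*)^⊥, with dim ker(I - K) = dim ker((I - K)^*). Since det(I - K) ≠ 0, 1 is not an eigenvalue of K and ker(I - K) = {0}, so we are in the first case: for every y there is a unique x = (I - K)^(-1) y. (Explicitly, by the Woodbury identity, (I - U V^T)^(-1) = I + U (I_2 - G)^(-1) V^T.)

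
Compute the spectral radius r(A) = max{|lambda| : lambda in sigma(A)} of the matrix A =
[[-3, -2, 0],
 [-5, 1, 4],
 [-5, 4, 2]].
r(A) ≈ 6.5199

The eigenvalues of A are the roots of its characteristic polynomial. With M = A (coefficients from the trace, the sum of principal 2x2 minors, and det A):
  p(λ) = det(λ I - M) = λ^3 - 33λ - 62.
No integer candidate from the rational root theorem (±divisors of 62) is a root, so the roots are irrational. The cubic discriminant is Δ = 39960 > 0, so there are three distinct real roots. p(-5) = -22 and p(-4) = 6 have opposite signs, so a root lies in (-5, -4); Newton's method refines it to λ ≈ -4.3173. p(-3) = 10 and p(-2) = -4 have opposite signs, so a root lies in (-3, -2); Newton's method refines it to λ ≈ -2.2026. p(6) = -44 and p(7) = 50 have opposite signs, so a root lies in (6, 7); Newton's method refines it to λ ≈ 6.5199. Check (Vieta): the three roots sum to 0, matching tr M = 0.
Thus the eigenvalues (to 4 decimals) are -4.3173 (modulus 4.3173); -2.2026 (modulus 2.2026); 6.5199 (modulus 6.5199). The spectral radius is the largest modulus: r(A) ≈ 6.5199. (Cross-check: r(A) ≤ ||A||_2 ≈ 9.1295; equality holds whenever A is normal, though it can also hold for some non-normal A.)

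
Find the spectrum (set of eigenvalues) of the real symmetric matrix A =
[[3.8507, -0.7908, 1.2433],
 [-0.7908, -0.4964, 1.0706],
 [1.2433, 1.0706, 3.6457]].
sigma(A) ≈ {-1, 3, 5}

A is real symmetric, so its spectrum consists of real eigenvalues. Expanding the characteristic polynomial of the displayed matrix gives
  det(λ I - A) = p(λ) = λ^3 + (-7)λ^2 + (7)λ + (15).
Solving p(λ) = 0 yields eigenvalues ≈ -1, 3, 5. (A is shown rounded to 4 decimals, so these recover the underlying integer eigenvalues to within that precision.)
Verification: the trace of A = 7 equals the sum of eigenvalues 7, and det(A) ≈ -15.0001 matches the eigenvalue product -15.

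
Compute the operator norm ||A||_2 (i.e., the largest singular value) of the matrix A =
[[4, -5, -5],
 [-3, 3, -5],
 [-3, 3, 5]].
||A||_2 ≈ 10.3865 (= sqrt(largest eigenvalue of A^T A))

||A||_2 = sigma_max(A) = sqrt(lambda_max(A^T A)). Form the symmetric matrix M = A^T A =
[[34, -38, -20],
 [-38, 43, 25],
 [-20, 25, 75]].
Its characteristic polynomial (trace, sum of principal 2x2 minors, determinant of M give the coefficients) is
  p(λ) = det(λ I - M) = λ^3 - 152λ^2 + 4768λ - 900.
No integer candidate from the rational root theorem (±divisors of 900) is a root, so the roots are irrational. The cubic discriminant is Δ = 90739122768 > 0, so there are three distinct real roots. p(0) = -900 and p(1) = 3717 have opposite signs, so a root lies in (0, 1); Newton's method refines it to λ ≈ 0.1899. p(43) = 2583 and p(44) = -196 have opposite signs, so a root lies in (43, 44); Newton's method refines it to λ ≈ 43.93. p(107) = -5929 and p(108) = 828 have opposite signs, so a root lies in (107, 108); Newton's method refines it to λ ≈ 107.8801. Check (Vieta): the three roots sum to 152, matching tr M = 152.
So the eigenvalues of A^T A are ≈ 0.1899, 43.93, 107.8801 (all ≥ 0, as they must be for A^T A). The largest is λ_max ≈ 107.8801, hence ||A||_2 = sqrt(λ_max) ≈ 10.3865.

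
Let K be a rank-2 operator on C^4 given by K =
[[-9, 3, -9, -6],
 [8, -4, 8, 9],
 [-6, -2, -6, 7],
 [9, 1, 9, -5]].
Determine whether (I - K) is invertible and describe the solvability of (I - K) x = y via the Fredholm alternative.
(I - K) is invertible (det(I - K) = 154 ≠ 0), so for every y in C^4 the equation (I - K) x = y has a unique solution.

K has rank 2 and factors as K = U V^T = u1 v1^T + u2 v2^T with u1 = (3, -3, 1, -2), v1 = (-3, 1, -3, -2), u2 = (0, 1, 3, -3), v2 = (-1, -1, -1, 3) (multiplying out reproduces the displayed K). The nonzero eigenvalues of U V^T coincide with those of the 2 x 2 matrix G = V^T U = [[v1·u1, v1·u2], [v2·u1, v2·u2]] = [[-11, -2], [-7, -13]], and by the Sylvester determinant identity det(I_4 - U V^T) = det(I_2 - V^T U) = det([[12, 2], [7, 14]]) = (12)(14) - (2)(7) = 154. (Direct check: I - K =
[[10, -3, 9, 6],
 [-8, 5, -8, -9],
 [6, 2, 7, -7],
 [-9, -1, -9, 6]]
has determinant 154.) The finite-dimensional Fredholm alternative says: either (I - K) is invertible, or ker(I - K) ≠ {0} and then range(I - K) = ker((I - K)^*)^⊥, with dim ker(I - K) = dim ker((I - K)^*). Since det(I - K) ≠ 0, 1 is not an eigenvalue of K and ker(I - K) = {0}, so we are in the first case: for every y there is a unique x = (I - K)^(-1) y. (Explicitly, by the Woodbury identity, (I - U V^T)^(-1) = I + U (I_2 - G)^(-1) V^T.)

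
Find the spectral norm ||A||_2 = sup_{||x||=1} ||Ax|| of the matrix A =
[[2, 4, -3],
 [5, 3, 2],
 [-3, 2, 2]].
||A||_2 ≈ 7.1634 (= sqrt(largest eigenvalue of A^T A))

||A||_2 = sigma_max(A) = sqrt(lambda_max(A^T A)). Form the symmetric matrix M = A^T A =
[[38, 17, -2],
 [17, 29, -2],
 [-2, -2, 17]].
Its characteristic polynomial (trace, sum of principal 2x2 minors, determinant of M give the coefficients) is
  p(λ) = det(λ I - M) = λ^3 - 84λ^2 + 1944λ - 13689.
No integer candidate from the rational root theorem (±divisors of 13689) is a root, so the roots are irrational. The cubic discriminant is Δ = 1887381 > 0, so there are three distinct real roots. p(15) = -54 and p(16) = 7 have opposite signs, so a root lies in (15, 16); Newton's method refines it to λ ≈ 15.7808. p(16) = 7 and p(17) = -4 have opposite signs, so a root lies in (16, 17); Newton's method refines it to λ ≈ 16.9044. p(51) = -378 and p(52) = 871 have opposite signs, so a root lies in (51, 52); Newton's method refines it to λ ≈ 51.3148. Check (Vieta): the three roots sum to 84, matching tr M = 84.
So the eigenvalues of A^T A are ≈ 15.7808, 16.9044, 51.3148 (all ≥ 0, as they must be for A^T A). The largest is λ_max ≈ 51.3148, hence ||A||_2 = sqrt(λ_max) ≈ 7.1634.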